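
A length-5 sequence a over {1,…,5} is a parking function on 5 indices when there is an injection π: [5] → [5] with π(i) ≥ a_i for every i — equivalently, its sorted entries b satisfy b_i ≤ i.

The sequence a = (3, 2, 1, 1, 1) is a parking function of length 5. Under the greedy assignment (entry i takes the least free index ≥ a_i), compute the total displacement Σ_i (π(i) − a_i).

Σπ(i) = 1+…+5 = 15; Σa = 3+2+1+1+1 = 8; disp = 15−8 = 7.

7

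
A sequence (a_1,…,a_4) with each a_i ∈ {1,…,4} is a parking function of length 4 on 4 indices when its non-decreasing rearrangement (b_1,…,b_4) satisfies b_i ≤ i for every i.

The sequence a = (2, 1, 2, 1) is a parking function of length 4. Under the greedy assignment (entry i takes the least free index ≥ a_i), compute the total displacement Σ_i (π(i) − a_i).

Σπ(i) = 1+…+4 = 10; Σa = 2+1+2+1 = 6; disp = 10−6 = 4.

4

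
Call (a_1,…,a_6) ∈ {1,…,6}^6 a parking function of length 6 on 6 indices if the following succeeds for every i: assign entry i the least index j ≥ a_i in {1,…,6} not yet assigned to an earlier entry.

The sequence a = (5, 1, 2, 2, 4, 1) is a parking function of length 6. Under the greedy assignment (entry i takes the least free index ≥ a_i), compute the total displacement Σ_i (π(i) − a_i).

6

Σπ = 6·7/2 = 21 (π permutes [6]); Σa = 5+1+2+2+4+1 = 15; disp = 21−15 = 6.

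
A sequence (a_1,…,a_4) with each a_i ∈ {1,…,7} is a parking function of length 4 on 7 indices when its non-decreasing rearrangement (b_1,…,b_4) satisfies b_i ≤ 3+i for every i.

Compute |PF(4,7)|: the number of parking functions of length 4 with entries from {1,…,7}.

2048

#PF = (7−4+1)·(7+1)^(4−1) = 4 · 512 = 2048
Example (4,3,5,7) → sorted (3,4,5,7): b_i ≤ 3+i ∀i, a PF.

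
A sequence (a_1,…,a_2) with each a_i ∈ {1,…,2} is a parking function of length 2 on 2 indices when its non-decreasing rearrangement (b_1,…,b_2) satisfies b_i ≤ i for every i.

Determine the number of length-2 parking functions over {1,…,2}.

#PF = (2+1−2)·(2+1)^{2−1} = 1×3 = 3 [KW]
Check (1,1) → sorted (1,1): b_i ≤ i ∀i, a PF.

3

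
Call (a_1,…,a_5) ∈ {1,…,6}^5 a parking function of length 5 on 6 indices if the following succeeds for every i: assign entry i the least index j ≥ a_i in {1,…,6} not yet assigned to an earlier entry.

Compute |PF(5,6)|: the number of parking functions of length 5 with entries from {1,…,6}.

|PF| = (6+1−5)·(6+1)^{5−1} = 2 · 2401 = 4802 (Pollak)
E.g. (1,4,3,6,2) → sorted (1,2,3,4,6): b_i ≤ 1+i ∀i, a PF.

4802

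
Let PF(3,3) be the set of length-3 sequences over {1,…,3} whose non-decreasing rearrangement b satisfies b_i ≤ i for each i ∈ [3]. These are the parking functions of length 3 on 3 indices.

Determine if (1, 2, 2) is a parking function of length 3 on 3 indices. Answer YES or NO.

Rearranged: b = (1, 2, 2).
  b_1=1 ≤ 1
  b_2=2 ≤ 2
  b_3=2 ≤ 3
All bounds hold ⇒ YES

YES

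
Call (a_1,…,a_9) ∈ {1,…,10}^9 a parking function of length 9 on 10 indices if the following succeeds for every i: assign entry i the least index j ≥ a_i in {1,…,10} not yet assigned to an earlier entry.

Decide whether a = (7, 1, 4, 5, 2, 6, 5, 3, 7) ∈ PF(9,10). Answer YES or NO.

Rearranged: b = (1, 2, 3, 4, 5, 5, 6, 7, 7).
  b_1=1 ≤ 2
  b_2=2 ≤ 3
  b_3=3 ≤ 4
  b_4=4 ≤ 5
  b_5=5 ≤ 6
  b_6=5 ≤ 7
  b_7=6 ≤ 8
  b_8=7 ≤ 9
  b_9=7 ≤ 10
All bounds hold ⇒ YES

YES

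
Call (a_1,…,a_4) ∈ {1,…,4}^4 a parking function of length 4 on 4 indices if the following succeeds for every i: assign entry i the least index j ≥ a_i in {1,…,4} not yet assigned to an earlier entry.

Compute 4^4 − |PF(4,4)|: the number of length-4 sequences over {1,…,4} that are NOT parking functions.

131

|PF(4,4)| = (4+1−4)·(4+1)^{4−1} = 1 · 125 = 125 [KW]
E.g. (1,4,3,4) → sorted (1,3,4,4): b_2=3>2, not a PF.
So 256 − 125 = 131 fail.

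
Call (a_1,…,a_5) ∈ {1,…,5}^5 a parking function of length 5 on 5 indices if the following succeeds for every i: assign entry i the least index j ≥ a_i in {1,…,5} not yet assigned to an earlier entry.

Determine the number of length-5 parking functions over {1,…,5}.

Count = (6−5)·6^(5−1) = 1·1296 = 1296
E.g. (5,2,4,1,3) → sorted (1,2,3,4,5): b_i ≤ i ∀i, a PF.

1296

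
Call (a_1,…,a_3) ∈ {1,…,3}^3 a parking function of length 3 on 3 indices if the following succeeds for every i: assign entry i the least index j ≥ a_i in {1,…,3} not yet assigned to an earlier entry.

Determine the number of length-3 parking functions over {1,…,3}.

16

Count = (3−3+1)·(3+1)^(3−1) = 1 · 16 = 16
E.g. (3,1,2) → sorted (1,2,3): b_i ≤ i ∀i, a PF.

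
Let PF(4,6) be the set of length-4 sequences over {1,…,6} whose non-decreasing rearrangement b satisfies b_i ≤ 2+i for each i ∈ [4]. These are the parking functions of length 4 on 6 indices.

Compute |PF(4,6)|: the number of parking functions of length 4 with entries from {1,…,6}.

|PF| = (7−4)·7^(4−1) = 3·343 = 1029 (Pollak)
Example (1,1,4,2) → sorted (1,1,2,4): b_i ≤ 2+i ∀i, a PF.

1029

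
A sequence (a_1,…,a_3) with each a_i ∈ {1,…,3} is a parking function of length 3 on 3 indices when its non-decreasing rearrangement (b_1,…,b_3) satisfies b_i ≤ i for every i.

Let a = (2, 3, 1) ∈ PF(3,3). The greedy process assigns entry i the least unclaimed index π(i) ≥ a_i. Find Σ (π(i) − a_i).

0

Σπ(i) = 1+…+3 = 6; Σa = 2+3+1 = 6; disp = 6−6 = 0.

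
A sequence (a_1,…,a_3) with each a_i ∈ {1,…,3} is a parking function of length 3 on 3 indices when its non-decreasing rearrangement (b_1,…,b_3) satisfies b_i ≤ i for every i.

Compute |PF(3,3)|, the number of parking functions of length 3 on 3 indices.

16

|PF| = (3+1−3)·(3+1)^{3−1} = 1·16 = 16 (Konheim–Weiss)
E.g. (1,2,2) → sorted (1,2,2): b_i ≤ i ∀i, a PF.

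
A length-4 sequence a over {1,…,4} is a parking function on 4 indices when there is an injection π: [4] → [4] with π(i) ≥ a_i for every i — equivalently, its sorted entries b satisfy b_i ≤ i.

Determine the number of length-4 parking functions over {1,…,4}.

125

Count = (4−4+1)·(4+1)^(4−1) = 1 · 125 = 125 [KW]
Example (1,4,3,1) → sorted (1,1,3,4): b_i ≤ i ∀i, a PF.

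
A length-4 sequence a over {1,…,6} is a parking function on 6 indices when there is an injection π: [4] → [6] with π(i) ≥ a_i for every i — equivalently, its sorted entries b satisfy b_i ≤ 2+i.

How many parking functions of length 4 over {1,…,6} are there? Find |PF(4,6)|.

1029

#PF = 3·7^3 = 3 · 343 = 1029 [KW]
E.g. (5,1,2,2) → sorted (1,2,2,5): b_i ≤ 2+i ∀i, a PF.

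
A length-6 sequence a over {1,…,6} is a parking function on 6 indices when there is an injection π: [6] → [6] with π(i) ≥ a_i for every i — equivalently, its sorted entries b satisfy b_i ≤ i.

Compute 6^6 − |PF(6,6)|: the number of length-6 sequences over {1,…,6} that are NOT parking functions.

29849

#PF = (7−6)·7^(6−1) = 1 · 16807 = 16807 (Pollak)
One tuple (3,6,6,3,5,5) → sorted (3,3,5,5,6,6): b_1=3>1, not a PF.
So 46656 − 16807 = 29849 fail.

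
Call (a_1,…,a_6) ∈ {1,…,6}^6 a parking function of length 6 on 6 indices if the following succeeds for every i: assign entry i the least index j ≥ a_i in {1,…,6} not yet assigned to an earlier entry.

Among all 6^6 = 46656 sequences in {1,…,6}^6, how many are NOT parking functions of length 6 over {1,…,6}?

Count = (6−6+1)·(6+1)^(6−1) = 1·16807 = 16807 (Pollak)
Check (5,6,4,6,6,5) → sorted (4,5,5,6,6,6): b_1=4>1, not a PF.
6^6 − 16807 = 46656 − 16807 = 29849

29849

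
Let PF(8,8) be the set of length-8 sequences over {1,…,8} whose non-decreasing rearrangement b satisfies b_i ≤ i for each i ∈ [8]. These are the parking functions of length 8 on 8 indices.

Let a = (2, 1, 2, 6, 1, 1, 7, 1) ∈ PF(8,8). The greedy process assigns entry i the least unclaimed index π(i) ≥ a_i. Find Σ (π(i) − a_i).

15

Σπ = 36 ({1..8} each once); Σa = 2+1+2+6+1+1+7+1 = 21; disp = 36−21 = 15.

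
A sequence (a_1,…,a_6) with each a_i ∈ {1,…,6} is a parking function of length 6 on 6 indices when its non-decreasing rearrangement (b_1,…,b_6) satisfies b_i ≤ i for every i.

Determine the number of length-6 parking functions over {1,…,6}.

16807

Count = 1·7^5 = 1·16807 = 16807 [KW]
One tuple (2,1,1,5,4,4) → sorted (1,1,2,4,4,5): b_i ≤ i ∀i, a PF.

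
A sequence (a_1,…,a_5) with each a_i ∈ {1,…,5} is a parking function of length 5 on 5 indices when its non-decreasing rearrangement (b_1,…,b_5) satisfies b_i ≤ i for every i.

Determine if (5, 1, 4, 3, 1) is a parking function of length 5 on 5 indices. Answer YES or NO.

YES

Rearranged: b = (1, 1, 3, 4, 5).
  b_1=1 ≤ 1
  b_2=1 ≤ 2
  b_3=3 ≤ 3
  b_4=4 ≤ 4
  b_5=5 ≤ 5
All bounds hold ⇒ YES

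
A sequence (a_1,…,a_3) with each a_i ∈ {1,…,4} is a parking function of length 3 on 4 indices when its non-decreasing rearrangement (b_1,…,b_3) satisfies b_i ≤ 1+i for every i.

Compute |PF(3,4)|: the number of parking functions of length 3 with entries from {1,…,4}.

|PF| = (4−3+1)·(4+1)^(3−1) = 2 · 25 = 50
Check (3,2,1) → sorted (1,2,3): b_i ≤ 1+i ∀i, a PF.

50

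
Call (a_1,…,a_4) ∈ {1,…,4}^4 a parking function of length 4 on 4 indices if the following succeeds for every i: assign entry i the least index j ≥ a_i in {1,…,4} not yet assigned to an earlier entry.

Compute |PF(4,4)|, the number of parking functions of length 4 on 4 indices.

|PF(4,4)| = 1·5^3 = 1·125 = 125
Check (3,1,1,4) → sorted (1,1,3,4): b_i ≤ i ∀i, a PF.

125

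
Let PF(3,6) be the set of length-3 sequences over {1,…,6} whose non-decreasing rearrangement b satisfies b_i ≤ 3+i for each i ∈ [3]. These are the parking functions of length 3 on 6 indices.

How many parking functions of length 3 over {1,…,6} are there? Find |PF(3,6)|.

196

|PF| = (6−3+1)·(6+1)^(3−1) = 4×49 = 196 [KW]
Check (4,3,4) → sorted (3,4,4): b_i ≤ 3+i ∀i, a PF.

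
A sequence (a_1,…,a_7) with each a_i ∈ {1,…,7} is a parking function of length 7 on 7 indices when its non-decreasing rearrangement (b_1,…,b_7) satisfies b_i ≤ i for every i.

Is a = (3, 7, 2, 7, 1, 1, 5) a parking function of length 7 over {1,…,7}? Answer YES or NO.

Rearranged: b = (1, 1, 2, 3, 5, 7, 7).
  b_1=1 ≤ 1
  b_2=1 ≤ 2
  b_3=2 ≤ 3
  b_4=3 ≤ 4
  b_5=5 ≤ 5
  b_6=7 > 6
  fails at i=6 ⇒ NO

NO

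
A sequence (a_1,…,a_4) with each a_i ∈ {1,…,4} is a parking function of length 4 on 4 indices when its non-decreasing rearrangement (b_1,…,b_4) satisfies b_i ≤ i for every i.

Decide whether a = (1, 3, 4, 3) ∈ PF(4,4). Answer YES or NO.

Sorted: b = (1, 3, 3, 4).
  b_1=1 ≤ 1
  b_2=3 > 2
  fails at i=2 ⇒ NO

NO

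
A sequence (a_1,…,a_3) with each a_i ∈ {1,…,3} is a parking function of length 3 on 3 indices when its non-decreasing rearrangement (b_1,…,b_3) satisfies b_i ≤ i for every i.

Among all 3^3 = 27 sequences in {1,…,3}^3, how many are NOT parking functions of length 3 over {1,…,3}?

11

|PF(3,3)| = (3−3+1)·(3+1)^(3−1) = 1×16 = 16 (Pollak)
E.g. (3,2,2) → sorted (2,2,3): b_1=2>1, not a PF.
Total 27; non-PF = 27−16 = 11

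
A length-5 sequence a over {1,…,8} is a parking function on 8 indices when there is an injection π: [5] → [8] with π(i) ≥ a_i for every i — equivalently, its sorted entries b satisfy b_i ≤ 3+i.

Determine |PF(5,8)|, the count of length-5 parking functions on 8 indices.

|PF| = 4·9^4 = 4·6561 = 26244 (Pollak)
Example (8,5,1,2,1) → sorted (1,1,2,5,8): b_i ≤ 3+i ∀i, a PF.

26244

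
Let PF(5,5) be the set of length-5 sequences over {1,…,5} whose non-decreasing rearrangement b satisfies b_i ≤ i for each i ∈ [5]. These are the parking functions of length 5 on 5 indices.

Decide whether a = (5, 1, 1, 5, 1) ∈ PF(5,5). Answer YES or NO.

NO

Rearranged: b = (1, 1, 1, 5, 5).
  b_1=1 ≤ 1
  b_2=1 ≤ 2
  b_3=1 ≤ 3
  b_4=5 > 4
  fails at i=4 ⇒ NO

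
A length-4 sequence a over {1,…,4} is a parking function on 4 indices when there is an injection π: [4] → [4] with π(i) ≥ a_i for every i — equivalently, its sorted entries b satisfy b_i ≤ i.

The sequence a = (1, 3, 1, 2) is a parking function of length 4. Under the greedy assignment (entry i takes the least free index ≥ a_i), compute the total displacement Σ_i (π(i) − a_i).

3

Σπ = 4·5/2 = 10 (π permutes [4]); Σa = 1+3+1+2 = 7; disp = 10−7 = 3.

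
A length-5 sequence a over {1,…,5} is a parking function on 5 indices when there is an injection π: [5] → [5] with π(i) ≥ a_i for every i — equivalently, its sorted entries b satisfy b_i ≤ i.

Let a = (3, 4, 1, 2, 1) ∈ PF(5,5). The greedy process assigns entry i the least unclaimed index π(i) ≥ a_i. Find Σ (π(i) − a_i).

4

Σπ = 15 ({1..5} each once); Σa = 3+4+1+2+1 = 11; disp = 15−11 = 4.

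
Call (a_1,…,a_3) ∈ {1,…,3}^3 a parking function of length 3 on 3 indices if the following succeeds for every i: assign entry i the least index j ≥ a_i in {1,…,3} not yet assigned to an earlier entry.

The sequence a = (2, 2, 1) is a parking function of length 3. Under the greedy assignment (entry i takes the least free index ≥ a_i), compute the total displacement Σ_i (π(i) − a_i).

1

Σπ = 3·4/2 = 6 (π permutes [3]); Σa = 2+2+1 = 5; disp = 6−5 = 1.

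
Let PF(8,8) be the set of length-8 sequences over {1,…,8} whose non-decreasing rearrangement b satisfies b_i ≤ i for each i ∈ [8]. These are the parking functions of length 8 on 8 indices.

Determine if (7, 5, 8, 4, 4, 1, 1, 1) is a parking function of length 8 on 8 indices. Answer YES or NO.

Order a: b = (1, 1, 1, 4, 4, 5, 7, 8).
  b_1=1 ≤ 1
  b_2=1 ≤ 2
  b_3=1 ≤ 3
  b_4=4 ≤ 4
  b_5=4 ≤ 5
  b_6=5 ≤ 6
  b_7=7 ≤ 7
  b_8=8 ≤ 8
All bounds hold ⇒ YES

YES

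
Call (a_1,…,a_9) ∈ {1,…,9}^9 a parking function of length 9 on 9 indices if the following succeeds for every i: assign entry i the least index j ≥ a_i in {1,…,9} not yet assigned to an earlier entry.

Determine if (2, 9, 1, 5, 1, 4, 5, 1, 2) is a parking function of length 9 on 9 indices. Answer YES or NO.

YES

Order a: b = (1, 1, 1, 2, 2, 4, 5, 5, 9).
  b_1=1 ≤ 1
  b_2=1 ≤ 2
  b_3=1 ≤ 3
  b_4=2 ≤ 4
  b_5=2 ≤ 5
  b_6=4 ≤ 6
  b_7=5 ≤ 7
  b_8=5 ≤ 8
  b_9=9 ≤ 9
All bounds hold ⇒ YES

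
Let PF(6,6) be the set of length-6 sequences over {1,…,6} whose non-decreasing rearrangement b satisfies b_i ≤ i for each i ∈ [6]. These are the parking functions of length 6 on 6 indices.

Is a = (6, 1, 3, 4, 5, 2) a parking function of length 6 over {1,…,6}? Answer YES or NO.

YES

Sorted: b = (1, 2, 3, 4, 5, 6).
  b_1=1 ≤ 1
  b_2=2 ≤ 2
  b_3=3 ≤ 3
  b_4=4 ≤ 4
  b_5=5 ≤ 5
  b_6=6 ≤ 6
All bounds hold ⇒ YES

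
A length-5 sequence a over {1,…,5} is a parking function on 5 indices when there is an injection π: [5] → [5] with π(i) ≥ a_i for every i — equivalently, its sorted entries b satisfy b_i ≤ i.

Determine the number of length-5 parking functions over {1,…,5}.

1296

Count = (5−5+1)·(5+1)^(5−1) = 1 · 1296 = 1296 (Pollak)
One tuple (1,2,3,5,3) → sorted (1,2,3,3,5): b_i ≤ i ∀i, a PF.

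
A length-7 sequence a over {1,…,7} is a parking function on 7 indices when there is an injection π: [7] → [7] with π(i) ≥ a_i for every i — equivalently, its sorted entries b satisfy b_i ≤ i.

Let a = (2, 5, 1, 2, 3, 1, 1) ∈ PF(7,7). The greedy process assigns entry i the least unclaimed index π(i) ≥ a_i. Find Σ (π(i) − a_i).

Σπ = 7·8/2 = 28 (π permutes [7]); Σa = 2+5+1+2+3+1+1 = 15; disp = 28−15 = 13.

13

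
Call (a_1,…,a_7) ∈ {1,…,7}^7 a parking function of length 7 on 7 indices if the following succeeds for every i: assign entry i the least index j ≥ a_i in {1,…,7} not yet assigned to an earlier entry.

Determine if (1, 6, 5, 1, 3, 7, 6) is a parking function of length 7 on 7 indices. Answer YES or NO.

Sorted: b = (1, 1, 3, 5, 6, 6, 7).
  b_1=1 ≤ 1
  b_2=1 ≤ 2
  b_3=3 ≤ 3
  b_4=5 > 4
  fails at i=4 ⇒ NO

NO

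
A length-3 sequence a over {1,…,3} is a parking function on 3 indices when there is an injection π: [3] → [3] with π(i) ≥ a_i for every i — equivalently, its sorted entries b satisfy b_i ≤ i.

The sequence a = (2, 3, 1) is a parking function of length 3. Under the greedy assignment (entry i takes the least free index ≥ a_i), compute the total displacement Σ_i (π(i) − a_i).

Σπ = 6 ({1..3} each once); Σa = 2+3+1 = 6; disp = 6−6 = 0.

0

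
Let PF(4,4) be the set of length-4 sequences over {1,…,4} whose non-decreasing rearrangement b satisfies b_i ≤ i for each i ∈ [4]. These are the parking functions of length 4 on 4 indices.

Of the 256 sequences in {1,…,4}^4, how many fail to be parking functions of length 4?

131

|PF| = (4−4+1)·(4+1)^(4−1) = 1·125 = 125 (Konheim–Weiss)
One tuple (4,4,4,3) → sorted (3,4,4,4): b_1=3>1, not a PF.
4^4 − 125 = 256 − 125 = 131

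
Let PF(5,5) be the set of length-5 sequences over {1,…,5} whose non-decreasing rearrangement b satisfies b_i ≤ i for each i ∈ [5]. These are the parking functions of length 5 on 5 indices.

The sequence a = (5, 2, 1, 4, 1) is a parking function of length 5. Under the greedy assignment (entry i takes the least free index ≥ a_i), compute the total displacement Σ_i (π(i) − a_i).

Σπ = 15 ({1..5} each once); Σa = 5+2+1+4+1 = 13; disp = 15−13 = 2.

2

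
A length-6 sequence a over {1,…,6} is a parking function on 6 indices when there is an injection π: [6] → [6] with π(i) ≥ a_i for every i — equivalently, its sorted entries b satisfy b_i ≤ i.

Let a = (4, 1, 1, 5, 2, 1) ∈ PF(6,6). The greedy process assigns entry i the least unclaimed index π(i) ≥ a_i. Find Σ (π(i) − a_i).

Σπ = 6·7/2 = 21 (π permutes [6]); Σa = 4+1+1+5+2+1 = 14; disp = 21−14 = 7.

7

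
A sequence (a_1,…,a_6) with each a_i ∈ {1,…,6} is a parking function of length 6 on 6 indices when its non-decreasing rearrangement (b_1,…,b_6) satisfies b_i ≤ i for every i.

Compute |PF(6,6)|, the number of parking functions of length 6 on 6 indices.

|PF| = 1·7^5 = 1 · 16807 = 16807
E.g. (5,3,5,2,2,1) → sorted (1,2,2,3,5,5): b_i ≤ i ∀i, a PF.

16807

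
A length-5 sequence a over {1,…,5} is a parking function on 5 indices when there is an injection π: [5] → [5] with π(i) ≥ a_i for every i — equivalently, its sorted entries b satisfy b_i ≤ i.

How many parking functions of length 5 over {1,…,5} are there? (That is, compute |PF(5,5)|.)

1296

#PF = (5+1−5)·(5+1)^{5−1} = 1·1296 = 1296 (Pollak)
One tuple (2,4,1,4,1) → sorted (1,1,2,4,4): b_i ≤ i ∀i, a PF.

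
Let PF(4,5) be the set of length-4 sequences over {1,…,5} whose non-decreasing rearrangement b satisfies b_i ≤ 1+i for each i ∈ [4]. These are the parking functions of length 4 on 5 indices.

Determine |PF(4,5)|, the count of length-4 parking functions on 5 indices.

Count = (6−4)·6^(4−1) = 2 · 216 = 432
E.g. (4,4,1,1) → sorted (1,1,4,4): b_i ≤ 1+i ∀i, a PF.

432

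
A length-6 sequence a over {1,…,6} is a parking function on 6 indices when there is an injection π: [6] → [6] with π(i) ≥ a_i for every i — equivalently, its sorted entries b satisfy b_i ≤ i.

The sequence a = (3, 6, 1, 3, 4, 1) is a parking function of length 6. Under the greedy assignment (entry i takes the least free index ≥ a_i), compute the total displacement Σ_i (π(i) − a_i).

Σπ = 6·7/2 = 21 (π permutes [6]); Σa = 3+6+1+3+4+1 = 18; disp = 21−18 = 3.

3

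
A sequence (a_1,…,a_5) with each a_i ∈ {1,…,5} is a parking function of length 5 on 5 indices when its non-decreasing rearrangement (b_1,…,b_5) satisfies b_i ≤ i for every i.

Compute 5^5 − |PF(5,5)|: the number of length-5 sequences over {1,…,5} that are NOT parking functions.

#PF = (5+1−5)·(5+1)^{5−1} = 1×1296 = 1296 (Konheim–Weiss)
One tuple (4,5,5,4,5) → sorted (4,4,5,5,5): b_1=4>1, not a PF.
So 3125 − 1296 = 1829 fail.

1829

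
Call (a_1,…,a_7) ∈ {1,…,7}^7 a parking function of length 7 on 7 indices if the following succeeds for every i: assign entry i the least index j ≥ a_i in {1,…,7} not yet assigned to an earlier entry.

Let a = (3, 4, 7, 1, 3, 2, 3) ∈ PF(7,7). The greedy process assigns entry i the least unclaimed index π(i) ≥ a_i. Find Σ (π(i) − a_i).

5

Σπ = 28 ({1..7} each once); Σa = 3+4+7+1+3+2+3 = 23; disp = 28−23 = 5.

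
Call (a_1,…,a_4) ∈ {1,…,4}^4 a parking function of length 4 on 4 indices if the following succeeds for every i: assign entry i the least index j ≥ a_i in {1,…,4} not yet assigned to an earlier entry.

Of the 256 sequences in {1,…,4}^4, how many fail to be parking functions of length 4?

131

#PF = (4+1−4)·(4+1)^{4−1} = 1 · 125 = 125 (Pollak)
E.g. (3,4,1,4) → sorted (1,3,4,4): b_2=3>2, not a PF.
4^4 − 125 = 256 − 125 = 131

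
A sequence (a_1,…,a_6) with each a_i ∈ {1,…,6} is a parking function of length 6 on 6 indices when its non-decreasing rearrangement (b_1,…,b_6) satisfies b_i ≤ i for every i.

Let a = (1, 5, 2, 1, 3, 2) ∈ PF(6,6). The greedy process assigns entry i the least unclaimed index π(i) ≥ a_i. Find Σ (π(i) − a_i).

7

Σπ(i) = 1+…+6 = 21; Σa = 1+5+2+1+3+2 = 14; disp = 21−14 = 7.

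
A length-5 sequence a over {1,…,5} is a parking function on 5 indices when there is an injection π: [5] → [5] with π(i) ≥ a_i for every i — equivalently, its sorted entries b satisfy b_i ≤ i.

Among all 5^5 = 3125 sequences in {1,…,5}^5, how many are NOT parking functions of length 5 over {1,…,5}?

|PF| = 1·6^4 = 1×1296 = 1296 [KW]
One tuple (4,5,1,4,5) → sorted (1,4,4,5,5): b_2=4>2, not a PF.
Total 3125; non-PF = 3125−1296 = 1829

1829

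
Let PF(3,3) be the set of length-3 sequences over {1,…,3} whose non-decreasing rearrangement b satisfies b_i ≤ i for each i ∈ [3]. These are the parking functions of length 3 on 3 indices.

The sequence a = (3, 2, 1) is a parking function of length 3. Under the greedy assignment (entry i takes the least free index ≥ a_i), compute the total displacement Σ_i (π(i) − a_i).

Σπ(i) = 1+…+3 = 6; Σa = 3+2+1 = 6; disp = 6−6 = 0.

0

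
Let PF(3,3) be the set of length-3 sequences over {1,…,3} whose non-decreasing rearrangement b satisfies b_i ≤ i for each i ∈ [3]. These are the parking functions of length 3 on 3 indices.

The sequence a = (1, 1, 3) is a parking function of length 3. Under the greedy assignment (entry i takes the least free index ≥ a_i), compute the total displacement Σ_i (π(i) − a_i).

1

Σπ = 3·4/2 = 6 (π permutes [3]); Σa = 1+1+3 = 5; disp = 6−5 = 1.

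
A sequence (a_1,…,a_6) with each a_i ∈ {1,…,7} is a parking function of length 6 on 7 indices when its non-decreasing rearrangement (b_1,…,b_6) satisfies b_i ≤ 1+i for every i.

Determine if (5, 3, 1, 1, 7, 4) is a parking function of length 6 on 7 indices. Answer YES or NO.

Rearranged: b = (1, 1, 3, 4, 5, 7).
  b_1=1 ≤ 2
  b_2=1 ≤ 3
  b_3=3 ≤ 4
  b_4=4 ≤ 5
  b_5=5 ≤ 6
  b_6=7 ≤ 7
All bounds hold ⇒ YES

YES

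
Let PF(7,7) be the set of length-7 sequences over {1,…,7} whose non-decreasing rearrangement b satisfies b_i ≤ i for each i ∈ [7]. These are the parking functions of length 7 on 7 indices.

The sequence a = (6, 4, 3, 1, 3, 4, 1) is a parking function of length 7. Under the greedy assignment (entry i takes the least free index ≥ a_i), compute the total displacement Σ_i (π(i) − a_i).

Σπ = 28 ({1..7} each once); Σa = 6+4+3+1+3+4+1 = 22; disp = 28−22 = 6.

6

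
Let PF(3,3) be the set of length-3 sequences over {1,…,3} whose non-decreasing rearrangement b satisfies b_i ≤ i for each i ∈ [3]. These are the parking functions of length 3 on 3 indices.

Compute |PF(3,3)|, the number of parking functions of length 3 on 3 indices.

#PF = 1·4^2 = 1 · 16 = 16 (Konheim–Weiss)
E.g. (2,1,2) → sorted (1,2,2): b_i ≤ i ∀i, a PF.

16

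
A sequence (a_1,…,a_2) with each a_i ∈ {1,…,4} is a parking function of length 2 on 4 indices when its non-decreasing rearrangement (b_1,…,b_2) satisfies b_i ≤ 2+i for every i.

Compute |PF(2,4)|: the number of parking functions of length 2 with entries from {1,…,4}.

15

#PF = (5−2)·5^(2−1) = 3·5 = 15 [KW]
Check (4,2) → sorted (2,4): b_i ≤ 2+i ∀i, a PF.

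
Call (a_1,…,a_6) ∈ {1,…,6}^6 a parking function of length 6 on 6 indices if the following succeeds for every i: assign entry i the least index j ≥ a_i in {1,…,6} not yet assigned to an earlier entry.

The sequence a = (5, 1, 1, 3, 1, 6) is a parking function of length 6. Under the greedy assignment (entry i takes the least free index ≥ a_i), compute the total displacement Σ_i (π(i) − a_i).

4

Σπ = 6·7/2 = 21 (π permutes [6]); Σa = 5+1+1+3+1+6 = 17; disp = 21−17 = 4.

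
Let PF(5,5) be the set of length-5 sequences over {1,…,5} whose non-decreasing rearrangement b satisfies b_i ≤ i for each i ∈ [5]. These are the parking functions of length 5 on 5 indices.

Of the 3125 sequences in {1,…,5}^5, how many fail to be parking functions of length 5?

1829

|PF(5,5)| = 1·6^4 = 1·1296 = 1296 (Konheim–Weiss)
Check (3,3,4,4,3) → sorted (3,3,3,4,4): b_1=3>1, not a PF.
So 3125 − 1296 = 1829 fail.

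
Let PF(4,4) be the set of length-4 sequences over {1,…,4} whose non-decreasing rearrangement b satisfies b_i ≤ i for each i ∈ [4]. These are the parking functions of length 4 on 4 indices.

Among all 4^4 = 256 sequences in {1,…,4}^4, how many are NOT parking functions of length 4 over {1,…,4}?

|PF(4,4)| = (5−4)·5^(4−1) = 1×125 = 125
E.g. (4,1,3,4) → sorted (1,3,4,4): b_2=3>2, not a PF.
So 256 − 125 = 131 fail.

131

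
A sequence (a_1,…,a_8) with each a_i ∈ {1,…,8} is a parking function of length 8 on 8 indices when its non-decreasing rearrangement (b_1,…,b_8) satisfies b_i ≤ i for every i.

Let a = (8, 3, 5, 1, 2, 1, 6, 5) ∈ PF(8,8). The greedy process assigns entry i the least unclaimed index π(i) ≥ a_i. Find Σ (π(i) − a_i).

5

Σπ = 36 ({1..8} each once); Σa = 8+3+5+1+2+1+6+5 = 31; disp = 36−31 = 5.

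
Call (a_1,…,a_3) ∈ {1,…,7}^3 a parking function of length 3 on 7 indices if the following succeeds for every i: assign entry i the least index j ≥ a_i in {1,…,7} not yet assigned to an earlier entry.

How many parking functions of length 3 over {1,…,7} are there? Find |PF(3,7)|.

320

|PF| = (7+1−3)·(7+1)^{3−1} = 5·64 = 320 (Konheim–Weiss)
E.g. (3,7,3) → sorted (3,3,7): b_i ≤ 4+i ∀i, a PF.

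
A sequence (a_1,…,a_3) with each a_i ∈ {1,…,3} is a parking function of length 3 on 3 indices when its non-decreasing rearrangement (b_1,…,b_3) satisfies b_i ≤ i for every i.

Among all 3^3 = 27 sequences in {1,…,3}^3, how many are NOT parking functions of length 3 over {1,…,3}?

|PF| = 1·4^2 = 1×16 = 16 (Konheim–Weiss)
E.g. (3,3,3) → sorted (3,3,3): b_1=3>1, not a PF.
3^3 − 16 = 27 − 16 = 11

11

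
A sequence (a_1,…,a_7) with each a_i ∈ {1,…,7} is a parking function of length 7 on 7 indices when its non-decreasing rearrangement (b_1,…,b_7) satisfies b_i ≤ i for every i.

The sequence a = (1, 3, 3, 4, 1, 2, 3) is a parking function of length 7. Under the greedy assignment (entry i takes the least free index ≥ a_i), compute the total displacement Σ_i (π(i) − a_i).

11

Σπ = 7·8/2 = 28 (π permutes [7]); Σa = 1+3+3+4+1+2+3 = 17; disp = 28−17 = 11.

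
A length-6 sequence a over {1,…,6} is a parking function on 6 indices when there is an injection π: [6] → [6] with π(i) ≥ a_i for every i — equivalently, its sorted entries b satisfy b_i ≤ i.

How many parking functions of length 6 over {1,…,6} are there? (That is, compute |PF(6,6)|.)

16807

#PF = (6−6+1)·(6+1)^(6−1) = 1 · 16807 = 16807 (Konheim–Weiss)
E.g. (2,3,2,5,6,1) → sorted (1,2,2,3,5,6): b_i ≤ i ∀i, a PF.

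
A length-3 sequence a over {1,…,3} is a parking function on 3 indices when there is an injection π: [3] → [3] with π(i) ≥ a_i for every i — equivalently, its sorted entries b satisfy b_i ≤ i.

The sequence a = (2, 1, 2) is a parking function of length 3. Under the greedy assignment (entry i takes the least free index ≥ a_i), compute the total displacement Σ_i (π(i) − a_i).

1

Σπ(i) = 1+…+3 = 6; Σa = 2+1+2 = 5; disp = 6−5 = 1.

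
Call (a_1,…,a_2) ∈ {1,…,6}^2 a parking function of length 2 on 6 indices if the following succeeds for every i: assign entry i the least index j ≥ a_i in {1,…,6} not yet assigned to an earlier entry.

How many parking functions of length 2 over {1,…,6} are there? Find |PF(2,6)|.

35

|PF(2,6)| = (6+1−2)·(6+1)^{2−1} = 5 · 7 = 35 [KW]
E.g. (3,1) → sorted (1,3): b_i ≤ 4+i ∀i, a PF.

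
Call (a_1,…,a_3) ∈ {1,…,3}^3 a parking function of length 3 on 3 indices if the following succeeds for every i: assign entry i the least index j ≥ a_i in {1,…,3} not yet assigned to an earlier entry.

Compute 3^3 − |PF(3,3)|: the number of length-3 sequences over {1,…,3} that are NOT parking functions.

11

|PF| = (3+1−3)·(3+1)^{3−1} = 1 · 16 = 16 [KW]
E.g. (3,2,3) → sorted (2,3,3): b_1=2>1, not a PF.
So 27 − 16 = 11 fail.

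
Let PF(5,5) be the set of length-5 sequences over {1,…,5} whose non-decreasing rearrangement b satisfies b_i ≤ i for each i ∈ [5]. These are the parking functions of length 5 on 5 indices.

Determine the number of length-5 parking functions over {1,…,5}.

Count = (6−5)·6^(5−1) = 1 · 1296 = 1296
E.g. (1,1,5,3,3) → sorted (1,1,3,3,5): b_i ≤ i ∀i, a PF.

1296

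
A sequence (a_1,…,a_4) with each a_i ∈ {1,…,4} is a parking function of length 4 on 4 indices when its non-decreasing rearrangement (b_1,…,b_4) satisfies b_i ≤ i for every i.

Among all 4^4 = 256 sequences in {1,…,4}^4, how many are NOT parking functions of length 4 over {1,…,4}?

131

|PF(4,4)| = 1·5^3 = 1·125 = 125 (Konheim–Weiss)
Check (3,3,4,4) → sorted (3,3,4,4): b_1=3>1, not a PF.
4^4 − 125 = 256 − 125 = 131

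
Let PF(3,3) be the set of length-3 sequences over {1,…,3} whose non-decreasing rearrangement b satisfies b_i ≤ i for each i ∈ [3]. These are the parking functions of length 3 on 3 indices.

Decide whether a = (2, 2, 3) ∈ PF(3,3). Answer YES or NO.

NO

Order a: b = (2, 2, 3).
  b_1=2 > 1
  fails at i=1 ⇒ NO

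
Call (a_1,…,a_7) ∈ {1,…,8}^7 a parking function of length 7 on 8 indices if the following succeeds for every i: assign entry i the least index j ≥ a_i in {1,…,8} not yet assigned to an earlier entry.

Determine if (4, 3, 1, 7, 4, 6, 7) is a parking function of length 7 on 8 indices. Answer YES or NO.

YES

Order a: b = (1, 3, 4, 4, 6, 7, 7).
  b_1=1 ≤ 2
  b_2=3 ≤ 3
  b_3=4 ≤ 4
  b_4=4 ≤ 5
  b_5=6 ≤ 6
  b_6=7 ≤ 7
  b_7=7 ≤ 8
All bounds hold ⇒ YES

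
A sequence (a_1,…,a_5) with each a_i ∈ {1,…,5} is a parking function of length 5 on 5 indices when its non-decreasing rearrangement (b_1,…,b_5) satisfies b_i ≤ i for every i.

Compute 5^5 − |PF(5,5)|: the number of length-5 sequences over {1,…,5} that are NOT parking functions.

1829

#PF = 1·6^4 = 1 · 1296 = 1296
E.g. (4,5,3,4,4) → sorted (3,4,4,4,5): b_1=3>1, not a PF.
So 3125 − 1296 = 1829 fail.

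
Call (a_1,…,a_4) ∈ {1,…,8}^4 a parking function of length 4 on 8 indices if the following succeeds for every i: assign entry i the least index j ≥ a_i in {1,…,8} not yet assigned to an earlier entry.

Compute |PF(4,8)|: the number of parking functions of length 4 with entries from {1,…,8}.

3645

#PF = (8−4+1)·(8+1)^(4−1) = 5·729 = 3645 (Konheim–Weiss)
Example (5,7,3,1) → sorted (1,3,5,7): b_i ≤ 4+i ∀i, a PF.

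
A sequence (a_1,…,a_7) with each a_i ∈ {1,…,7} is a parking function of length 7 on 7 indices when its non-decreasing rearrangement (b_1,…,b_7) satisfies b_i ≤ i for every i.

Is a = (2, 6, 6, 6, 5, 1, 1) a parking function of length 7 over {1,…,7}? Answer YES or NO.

Rearranged: b = (1, 1, 2, 5, 6, 6, 6).
  b_1=1 ≤ 1
  b_2=1 ≤ 2
  b_3=2 ≤ 3
  b_4=5 > 4
  fails at i=4 ⇒ NO

NO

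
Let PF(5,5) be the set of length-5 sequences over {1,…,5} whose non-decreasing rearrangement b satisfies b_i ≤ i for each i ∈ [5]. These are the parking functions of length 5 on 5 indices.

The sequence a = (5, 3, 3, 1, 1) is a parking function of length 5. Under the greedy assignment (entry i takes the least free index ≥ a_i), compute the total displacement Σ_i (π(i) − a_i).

2

Σπ = 15 ({1..5} each once); Σa = 5+3+3+1+1 = 13; disp = 15−13 = 2.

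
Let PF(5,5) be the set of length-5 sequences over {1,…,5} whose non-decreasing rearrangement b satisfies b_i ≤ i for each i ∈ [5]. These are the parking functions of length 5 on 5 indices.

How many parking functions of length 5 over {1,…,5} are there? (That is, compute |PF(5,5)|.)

1296

|PF| = (5−5+1)·(5+1)^(5−1) = 1·1296 = 1296 (Konheim–Weiss)
One tuple (3,1,5,1,2) → sorted (1,1,2,3,5): b_i ≤ i ∀i, a PF.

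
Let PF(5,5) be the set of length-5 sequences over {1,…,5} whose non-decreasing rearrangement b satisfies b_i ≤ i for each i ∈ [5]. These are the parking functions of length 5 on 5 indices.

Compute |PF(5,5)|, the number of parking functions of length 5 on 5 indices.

|PF| = (5+1−5)·(5+1)^{5−1} = 1×1296 = 1296 [KW]
E.g. (3,4,3,1,1) → sorted (1,1,3,3,4): b_i ≤ i ∀i, a PF.

1296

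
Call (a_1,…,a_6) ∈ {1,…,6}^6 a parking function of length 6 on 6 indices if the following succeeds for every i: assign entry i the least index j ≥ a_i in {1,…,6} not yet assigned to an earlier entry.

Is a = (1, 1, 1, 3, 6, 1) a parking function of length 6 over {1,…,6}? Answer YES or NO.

YES

Sorted: b = (1, 1, 1, 1, 3, 6).
  b_1=1 ≤ 1
  b_2=1 ≤ 2
  b_3=1 ≤ 3
  b_4=1 ≤ 4
  b_5=3 ≤ 5
  b_6=6 ≤ 6
All bounds hold ⇒ YES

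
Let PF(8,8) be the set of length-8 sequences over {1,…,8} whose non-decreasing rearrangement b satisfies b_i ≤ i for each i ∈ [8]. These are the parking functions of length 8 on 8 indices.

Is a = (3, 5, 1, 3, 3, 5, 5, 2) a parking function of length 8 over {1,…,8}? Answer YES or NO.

YES

Rearranged: b = (1, 2, 3, 3, 3, 5, 5, 5).
  b_1=1 ≤ 1
  b_2=2 ≤ 2
  b_3=3 ≤ 3
  b_4=3 ≤ 4
  b_5=3 ≤ 5
  b_6=5 ≤ 6
  b_7=5 ≤ 7
  b_8=5 ≤ 8
All bounds hold ⇒ YES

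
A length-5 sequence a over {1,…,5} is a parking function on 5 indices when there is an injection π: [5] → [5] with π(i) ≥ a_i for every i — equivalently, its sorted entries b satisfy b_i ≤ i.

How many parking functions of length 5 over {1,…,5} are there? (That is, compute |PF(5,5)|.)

1296

|PF(5,5)| = (6−5)·6^(5−1) = 1×1296 = 1296 (Pollak)
Example (1,2,3,2,4) → sorted (1,2,2,3,4): b_i ≤ i ∀i, a PF.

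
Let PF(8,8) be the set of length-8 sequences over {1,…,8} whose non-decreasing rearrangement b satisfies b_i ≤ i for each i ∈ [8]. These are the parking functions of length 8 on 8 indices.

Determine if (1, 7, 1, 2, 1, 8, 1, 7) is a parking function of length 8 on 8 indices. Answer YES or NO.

Order a: b = (1, 1, 1, 1, 2, 7, 7, 8).
  b_1=1 ≤ 1
  b_2=1 ≤ 2
  b_3=1 ≤ 3
  b_4=1 ≤ 4
  b_5=2 ≤ 5
  b_6=7 > 6
  fails at i=6 ⇒ NO

NO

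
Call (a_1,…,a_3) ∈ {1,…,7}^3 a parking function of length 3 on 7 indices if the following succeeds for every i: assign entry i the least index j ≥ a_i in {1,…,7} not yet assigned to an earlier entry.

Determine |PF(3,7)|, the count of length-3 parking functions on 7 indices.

320

|PF(3,7)| = 5·8^2 = 5·64 = 320 (Konheim–Weiss)
E.g. (7,1,1) → sorted (1,1,7): b_i ≤ 4+i ∀i, a PF.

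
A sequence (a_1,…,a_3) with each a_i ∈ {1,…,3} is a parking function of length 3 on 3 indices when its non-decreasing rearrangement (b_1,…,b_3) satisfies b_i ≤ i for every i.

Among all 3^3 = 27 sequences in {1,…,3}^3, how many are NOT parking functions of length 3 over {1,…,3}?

Count = (3−3+1)·(3+1)^(3−1) = 1×16 = 16 (Konheim–Weiss)
One tuple (2,3,2) → sorted (2,2,3): b_1=2>1, not a PF.
So 27 − 16 = 11 fail.

11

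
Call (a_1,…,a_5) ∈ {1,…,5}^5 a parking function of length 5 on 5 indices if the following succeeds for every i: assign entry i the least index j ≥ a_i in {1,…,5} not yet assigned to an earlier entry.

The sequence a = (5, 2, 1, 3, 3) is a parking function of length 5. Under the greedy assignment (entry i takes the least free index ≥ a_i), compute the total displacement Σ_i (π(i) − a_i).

1

Σπ(i) = 1+…+5 = 15; Σa = 5+2+1+3+3 = 14; disp = 15−14 = 1.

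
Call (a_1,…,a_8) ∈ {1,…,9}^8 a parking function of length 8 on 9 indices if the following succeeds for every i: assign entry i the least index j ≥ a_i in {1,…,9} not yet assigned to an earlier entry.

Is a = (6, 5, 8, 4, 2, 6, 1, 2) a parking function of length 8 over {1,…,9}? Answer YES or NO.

Order a: b = (1, 2, 2, 4, 5, 6, 6, 8).
  b_1=1 ≤ 2
  b_2=2 ≤ 3
  b_3=2 ≤ 4
  b_4=4 ≤ 5
  b_5=5 ≤ 6
  b_6=6 ≤ 7
  b_7=6 ≤ 8
  b_8=8 ≤ 9
All bounds hold ⇒ YES

YES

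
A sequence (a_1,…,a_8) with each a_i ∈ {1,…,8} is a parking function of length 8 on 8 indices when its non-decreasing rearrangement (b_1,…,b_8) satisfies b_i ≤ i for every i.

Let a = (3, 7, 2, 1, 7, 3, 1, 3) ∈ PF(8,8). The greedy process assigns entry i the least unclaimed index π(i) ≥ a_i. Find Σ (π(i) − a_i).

Σπ(i) = 1+…+8 = 36; Σa = 3+7+2+1+7+3+1+3 = 27; disp = 36−27 = 9.

9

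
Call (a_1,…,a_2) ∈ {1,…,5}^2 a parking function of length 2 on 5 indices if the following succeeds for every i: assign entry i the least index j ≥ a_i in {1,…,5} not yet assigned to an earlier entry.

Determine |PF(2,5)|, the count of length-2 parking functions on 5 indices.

24

|PF| = (5+1−2)·(5+1)^{2−1} = 4·6 = 24
Check (4,5) → sorted (4,5): b_i ≤ 3+i ∀i, a PF.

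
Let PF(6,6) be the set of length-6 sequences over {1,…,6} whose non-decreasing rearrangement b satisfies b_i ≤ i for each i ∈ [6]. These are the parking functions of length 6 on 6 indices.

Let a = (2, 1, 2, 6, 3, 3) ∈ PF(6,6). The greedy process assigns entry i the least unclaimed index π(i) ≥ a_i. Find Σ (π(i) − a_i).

4

Σπ(i) = 1+…+6 = 21; Σa = 2+1+2+6+3+3 = 17; disp = 21−17 = 4.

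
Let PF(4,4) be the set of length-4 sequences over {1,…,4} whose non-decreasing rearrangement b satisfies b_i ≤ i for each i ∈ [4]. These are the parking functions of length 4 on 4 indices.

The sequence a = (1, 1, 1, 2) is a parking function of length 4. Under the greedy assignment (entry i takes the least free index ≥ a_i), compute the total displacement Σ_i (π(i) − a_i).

5

Σπ = 4·5/2 = 10 (π permutes [4]); Σa = 1+1+1+2 = 5; disp = 10−5 = 5.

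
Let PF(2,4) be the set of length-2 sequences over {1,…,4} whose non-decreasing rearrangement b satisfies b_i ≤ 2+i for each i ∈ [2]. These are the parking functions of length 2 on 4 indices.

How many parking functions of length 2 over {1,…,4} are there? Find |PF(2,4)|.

15

#PF = (4−2+1)·(4+1)^(2−1) = 3×5 = 15
One tuple (2,2) → sorted (2,2): b_i ≤ 2+i ∀i, a PF.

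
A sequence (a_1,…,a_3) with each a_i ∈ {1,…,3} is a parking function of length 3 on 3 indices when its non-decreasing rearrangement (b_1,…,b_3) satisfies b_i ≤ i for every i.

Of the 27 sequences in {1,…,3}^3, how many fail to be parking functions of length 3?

|PF(3,3)| = 1·4^2 = 1 · 16 = 16 (Konheim–Weiss)
Example (1,3,3) → sorted (1,3,3): b_2=3>2, not a PF.
Total 27; non-PF = 27−16 = 11

11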